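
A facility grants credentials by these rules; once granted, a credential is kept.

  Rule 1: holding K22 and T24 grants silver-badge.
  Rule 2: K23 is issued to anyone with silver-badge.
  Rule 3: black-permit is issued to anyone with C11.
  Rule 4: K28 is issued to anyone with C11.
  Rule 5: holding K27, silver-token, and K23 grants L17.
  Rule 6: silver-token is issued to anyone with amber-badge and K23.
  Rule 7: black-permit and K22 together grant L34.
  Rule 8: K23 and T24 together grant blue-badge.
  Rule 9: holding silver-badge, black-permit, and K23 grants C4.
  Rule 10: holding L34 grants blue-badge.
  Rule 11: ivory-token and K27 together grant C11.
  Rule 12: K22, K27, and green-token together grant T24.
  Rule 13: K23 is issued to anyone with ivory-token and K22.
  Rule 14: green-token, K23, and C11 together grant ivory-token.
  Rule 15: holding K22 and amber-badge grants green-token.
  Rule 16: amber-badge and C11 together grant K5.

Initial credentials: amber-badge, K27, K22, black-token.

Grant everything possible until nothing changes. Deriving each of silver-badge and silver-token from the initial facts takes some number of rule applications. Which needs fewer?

silver-badge

silver-badge: Holding K22 and amber-badge grants green-token (Rule 15). Holding K22, K27, and green-token grants T24 (Rule 12). Holding K22 and T24 grants silver-badge (Rule 1). [3 rule applications]
silver-token: Holding K22 and amber-badge grants green-token (Rule 15). Holding K22, K27, and green-token grants T24 (Rule 12). Holding K22 and T24 grants silver-badge (Rule 1). Holding silver-badge grants K23 (Rule 2). Holding amber-badge and K23 grants silver-token (Rule 6). [5 rule applications]
silver-badge needs fewer.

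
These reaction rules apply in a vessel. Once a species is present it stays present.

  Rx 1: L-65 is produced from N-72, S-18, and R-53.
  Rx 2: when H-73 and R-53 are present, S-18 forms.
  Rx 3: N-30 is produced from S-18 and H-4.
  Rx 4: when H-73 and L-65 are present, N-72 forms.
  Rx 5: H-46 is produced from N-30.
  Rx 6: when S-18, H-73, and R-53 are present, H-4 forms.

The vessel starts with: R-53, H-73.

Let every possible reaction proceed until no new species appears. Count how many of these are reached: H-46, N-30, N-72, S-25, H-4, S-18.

H-73 and R-53 present → S-18 forms (Rx 2).
S-18, H-73, and R-53 present → H-4 forms (Rx 6).
S-18 and H-4 present → N-30 forms (Rx 3).
N-30 present → H-46 forms (Rx 5).
H-46: reached.
N-30: reached.
N-72 would need H-73 and L-65 (Rx 4), but L-65 never forms.
No rule produces S-25, and it is not given.
H-4: reached.
S-18: reached.
Reached: H-46, N-30, H-4, and S-18 — 4 of the 6.

4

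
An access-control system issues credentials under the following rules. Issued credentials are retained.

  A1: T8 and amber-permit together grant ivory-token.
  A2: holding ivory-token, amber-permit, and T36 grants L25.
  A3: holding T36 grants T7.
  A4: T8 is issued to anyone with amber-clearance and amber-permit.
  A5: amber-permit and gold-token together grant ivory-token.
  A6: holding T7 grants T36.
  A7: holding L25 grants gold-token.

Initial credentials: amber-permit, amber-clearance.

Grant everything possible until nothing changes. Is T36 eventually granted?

No

T36 would need T7 (A6), but T7 is never granted.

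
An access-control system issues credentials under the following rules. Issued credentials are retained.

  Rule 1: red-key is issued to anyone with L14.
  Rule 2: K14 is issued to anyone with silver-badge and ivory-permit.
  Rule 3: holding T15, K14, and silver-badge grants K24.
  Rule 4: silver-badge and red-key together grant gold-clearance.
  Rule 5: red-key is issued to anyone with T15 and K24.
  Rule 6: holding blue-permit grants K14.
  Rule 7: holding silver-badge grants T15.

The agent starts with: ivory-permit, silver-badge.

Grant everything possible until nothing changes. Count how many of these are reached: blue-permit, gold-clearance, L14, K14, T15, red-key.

4

Holding silver-badge and ivory-permit grants K14 (Rule 2).
Holding silver-badge grants T15 (Rule 7).
Holding T15, K14, and silver-badge grants K24 (Rule 3).
Holding T15 and K24 grants red-key (Rule 5).
Holding silver-badge and red-key grants gold-clearance (Rule 4).
No rule produces blue-permit, and it is not given.
gold-clearance: reached.
No rule produces L14, and it is not given.
K14: reached.
T15: reached.
red-key: reached.
Reached: gold-clearance, K14, T15, and red-key — 4 of the 6.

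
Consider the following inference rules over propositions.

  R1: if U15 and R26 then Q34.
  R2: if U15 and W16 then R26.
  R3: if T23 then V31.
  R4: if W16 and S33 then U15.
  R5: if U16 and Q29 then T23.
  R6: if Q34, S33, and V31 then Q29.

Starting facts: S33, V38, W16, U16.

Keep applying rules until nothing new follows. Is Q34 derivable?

W16 and S33 hold, so U15 follows (R4).
U15 and W16 hold, so R26 follows (R2).
U15 and R26 hold, so Q34 follows (R1).

Yes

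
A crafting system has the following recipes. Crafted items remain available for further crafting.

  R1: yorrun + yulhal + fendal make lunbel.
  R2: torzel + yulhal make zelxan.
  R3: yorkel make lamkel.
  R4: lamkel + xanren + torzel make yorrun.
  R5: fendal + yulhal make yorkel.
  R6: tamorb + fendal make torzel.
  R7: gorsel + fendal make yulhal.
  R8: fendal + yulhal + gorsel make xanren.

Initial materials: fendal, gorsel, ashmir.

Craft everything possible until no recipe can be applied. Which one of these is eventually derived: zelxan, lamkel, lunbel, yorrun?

Using R7, gorsel and fendal make yulhal.
fendal + yulhal → yorkel (R5).
Using R3, yorkel makes lamkel.
zelxan would need torzel and yulhal (R2), but torzel is never obtained. lunbel would need yorrun, yulhal, and fendal (R1), but yorrun is never obtained. yorrun would need lamkel, xanren, and torzel (R4), but torzel is never obtained.

lamkel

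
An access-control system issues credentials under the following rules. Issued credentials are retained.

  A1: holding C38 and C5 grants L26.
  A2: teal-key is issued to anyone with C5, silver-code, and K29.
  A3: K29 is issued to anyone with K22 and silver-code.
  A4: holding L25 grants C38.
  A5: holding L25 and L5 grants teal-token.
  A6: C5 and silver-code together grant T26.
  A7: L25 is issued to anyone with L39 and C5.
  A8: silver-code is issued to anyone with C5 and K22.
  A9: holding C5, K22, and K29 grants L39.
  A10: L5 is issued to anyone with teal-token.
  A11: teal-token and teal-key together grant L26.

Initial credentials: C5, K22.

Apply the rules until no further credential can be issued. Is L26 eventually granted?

Holding C5 and K22 grants silver-code (A8).
Holding K22 and silver-code grants K29 (A3).
Holding C5, K22, and K29 grants L39 (A9).
Holding L39 and C5 grants L25 (A7).
Holding L25 grants C38 (A4).
Holding C38 and C5 grants L26 (A1).

Yes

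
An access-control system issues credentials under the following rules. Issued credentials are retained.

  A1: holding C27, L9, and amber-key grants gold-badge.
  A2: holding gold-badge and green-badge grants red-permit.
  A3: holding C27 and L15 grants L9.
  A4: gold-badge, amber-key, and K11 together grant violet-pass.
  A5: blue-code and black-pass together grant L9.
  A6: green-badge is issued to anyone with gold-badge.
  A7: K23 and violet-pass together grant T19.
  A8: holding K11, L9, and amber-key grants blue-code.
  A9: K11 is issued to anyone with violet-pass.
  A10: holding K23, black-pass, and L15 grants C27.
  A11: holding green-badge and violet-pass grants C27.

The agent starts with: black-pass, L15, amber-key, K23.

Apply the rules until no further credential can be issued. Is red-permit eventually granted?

Holding K23, black-pass, and L15 grants C27 (A10).
Holding C27 and L15 grants L9 (A3).
Holding C27, L9, and amber-key grants gold-badge (A1).
Holding gold-badge grants green-badge (A6).
Holding gold-badge and green-badge grants red-permit (A2).

Yes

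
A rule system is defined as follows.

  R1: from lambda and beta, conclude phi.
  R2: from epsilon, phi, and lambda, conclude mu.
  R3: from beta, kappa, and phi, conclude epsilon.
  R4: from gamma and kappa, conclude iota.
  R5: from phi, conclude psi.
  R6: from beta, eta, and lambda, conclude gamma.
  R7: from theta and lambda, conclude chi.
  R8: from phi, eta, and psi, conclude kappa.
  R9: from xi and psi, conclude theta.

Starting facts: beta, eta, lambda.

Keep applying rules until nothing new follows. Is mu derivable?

lambda and beta hold, so phi follows (R1).
phi holds, so psi follows (R5).
phi, eta, and psi hold, so kappa follows (R8).
beta, kappa, and phi hold, so epsilon follows (R3).
From epsilon, phi, and lambda, R2 gives mu.

Yes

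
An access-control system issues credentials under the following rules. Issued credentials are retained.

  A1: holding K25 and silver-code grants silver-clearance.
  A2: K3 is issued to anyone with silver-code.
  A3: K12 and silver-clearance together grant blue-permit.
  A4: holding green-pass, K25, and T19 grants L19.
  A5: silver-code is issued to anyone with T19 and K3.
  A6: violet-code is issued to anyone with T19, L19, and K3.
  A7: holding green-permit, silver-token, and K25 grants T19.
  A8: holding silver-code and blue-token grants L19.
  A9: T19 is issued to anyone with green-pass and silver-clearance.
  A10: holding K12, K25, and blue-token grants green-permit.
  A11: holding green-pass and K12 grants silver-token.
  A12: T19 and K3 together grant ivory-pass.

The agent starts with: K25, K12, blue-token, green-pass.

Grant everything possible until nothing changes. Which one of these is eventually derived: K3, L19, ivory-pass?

L19

Holding green-pass and K12 grants silver-token (A11).
Holding K12, K25, and blue-token grants green-permit (A10).
Holding green-permit, silver-token, and K25 grants T19 (A7).
Holding green-pass, K25, and T19 grants L19 (A4).
ivory-pass would need T19 and K3 (A12), but K3 is never granted. K3 would need silver-code (A2), but silver-code is never granted.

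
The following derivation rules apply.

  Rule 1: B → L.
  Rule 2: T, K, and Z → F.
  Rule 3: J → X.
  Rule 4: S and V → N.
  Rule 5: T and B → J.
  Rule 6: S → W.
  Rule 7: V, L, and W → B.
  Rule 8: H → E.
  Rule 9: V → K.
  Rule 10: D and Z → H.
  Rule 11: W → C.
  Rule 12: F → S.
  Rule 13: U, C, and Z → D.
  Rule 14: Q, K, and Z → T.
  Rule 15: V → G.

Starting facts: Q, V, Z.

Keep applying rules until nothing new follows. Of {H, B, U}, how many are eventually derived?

H would need D and Z (Rule 10), but D is never established.
B would need V, L, and W (Rule 7), but L is never established.
No rule produces U, and it is not given.
None of the 3 are reached.

0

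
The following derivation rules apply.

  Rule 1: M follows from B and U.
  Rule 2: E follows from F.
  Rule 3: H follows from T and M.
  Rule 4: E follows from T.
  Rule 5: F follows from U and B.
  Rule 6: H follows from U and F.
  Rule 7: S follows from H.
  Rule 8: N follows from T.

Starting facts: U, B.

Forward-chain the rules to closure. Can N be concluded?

N would need T (Rule 8), but T is never established.

No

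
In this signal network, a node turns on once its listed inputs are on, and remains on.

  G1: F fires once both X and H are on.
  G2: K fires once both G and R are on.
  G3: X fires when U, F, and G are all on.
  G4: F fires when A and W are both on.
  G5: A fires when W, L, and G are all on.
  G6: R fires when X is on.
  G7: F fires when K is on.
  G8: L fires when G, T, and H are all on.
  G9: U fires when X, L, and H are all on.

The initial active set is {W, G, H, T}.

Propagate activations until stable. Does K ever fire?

No

K would need G and R (G2), but R never turns on.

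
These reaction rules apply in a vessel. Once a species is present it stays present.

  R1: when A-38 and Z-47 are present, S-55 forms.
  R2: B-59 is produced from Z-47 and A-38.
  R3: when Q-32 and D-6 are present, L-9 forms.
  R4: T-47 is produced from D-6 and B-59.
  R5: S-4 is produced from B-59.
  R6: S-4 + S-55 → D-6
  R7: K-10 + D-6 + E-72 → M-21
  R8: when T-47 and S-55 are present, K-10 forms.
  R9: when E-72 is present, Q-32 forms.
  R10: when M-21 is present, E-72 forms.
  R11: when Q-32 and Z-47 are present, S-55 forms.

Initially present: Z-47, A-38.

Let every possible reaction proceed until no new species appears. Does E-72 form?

E-72 would need M-21 (R10), but M-21 never forms.

No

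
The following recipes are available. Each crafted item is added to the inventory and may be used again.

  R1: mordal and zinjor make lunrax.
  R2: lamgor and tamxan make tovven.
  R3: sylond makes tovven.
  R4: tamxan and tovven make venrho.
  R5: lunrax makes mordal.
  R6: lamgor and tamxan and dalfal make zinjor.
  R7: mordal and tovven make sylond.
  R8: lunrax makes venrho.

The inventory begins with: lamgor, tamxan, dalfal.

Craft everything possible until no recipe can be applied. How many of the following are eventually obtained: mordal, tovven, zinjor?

2

Using R2, lamgor and tamxan make tovven.
Using R6, lamgor, tamxan, and dalfal make zinjor.
mordal would need lunrax (R5), but lunrax is never obtained.
tovven: reached.
zinjor: reached.
Reached: tovven and zinjor — 2 of the 3.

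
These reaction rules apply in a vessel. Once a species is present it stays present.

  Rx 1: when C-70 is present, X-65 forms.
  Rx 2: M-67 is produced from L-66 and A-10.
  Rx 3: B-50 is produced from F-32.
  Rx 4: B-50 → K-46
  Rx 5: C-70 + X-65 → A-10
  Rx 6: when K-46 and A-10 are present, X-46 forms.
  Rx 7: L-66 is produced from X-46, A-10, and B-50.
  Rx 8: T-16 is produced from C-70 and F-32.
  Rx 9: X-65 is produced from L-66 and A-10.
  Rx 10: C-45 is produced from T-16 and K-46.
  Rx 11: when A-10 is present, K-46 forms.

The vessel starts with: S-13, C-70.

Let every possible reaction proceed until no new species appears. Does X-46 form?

Yes

C-70 present → X-65 forms (Rx 1).
C-70 and X-65 present → A-10 forms (Rx 5).
A-10 present → K-46 forms (Rx 11).
K-46 and A-10 present → X-46 forms (Rx 6).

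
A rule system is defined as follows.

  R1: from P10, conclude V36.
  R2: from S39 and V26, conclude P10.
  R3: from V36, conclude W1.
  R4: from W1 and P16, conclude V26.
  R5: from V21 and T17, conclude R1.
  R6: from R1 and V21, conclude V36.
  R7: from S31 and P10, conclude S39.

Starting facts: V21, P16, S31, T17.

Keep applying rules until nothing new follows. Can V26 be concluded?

From V21 and T17, R5 gives R1.
R1 and V21 hold, so V36 follows (R6).
V36 holds, so W1 follows (R3).
From W1 and P16, R4 gives V26.

Yes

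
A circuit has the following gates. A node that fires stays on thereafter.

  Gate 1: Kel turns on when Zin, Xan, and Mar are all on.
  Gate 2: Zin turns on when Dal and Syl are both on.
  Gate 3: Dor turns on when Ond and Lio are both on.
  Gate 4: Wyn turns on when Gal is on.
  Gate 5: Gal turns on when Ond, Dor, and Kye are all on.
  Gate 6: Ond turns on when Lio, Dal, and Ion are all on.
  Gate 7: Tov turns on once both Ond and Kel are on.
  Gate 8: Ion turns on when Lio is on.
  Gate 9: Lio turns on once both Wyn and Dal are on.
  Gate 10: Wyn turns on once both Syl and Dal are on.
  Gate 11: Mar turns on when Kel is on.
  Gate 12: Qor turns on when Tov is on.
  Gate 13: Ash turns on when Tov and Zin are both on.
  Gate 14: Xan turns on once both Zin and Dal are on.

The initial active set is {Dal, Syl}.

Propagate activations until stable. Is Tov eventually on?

No

Tov would need Ond and Kel (Gate 7), but Kel never turns on.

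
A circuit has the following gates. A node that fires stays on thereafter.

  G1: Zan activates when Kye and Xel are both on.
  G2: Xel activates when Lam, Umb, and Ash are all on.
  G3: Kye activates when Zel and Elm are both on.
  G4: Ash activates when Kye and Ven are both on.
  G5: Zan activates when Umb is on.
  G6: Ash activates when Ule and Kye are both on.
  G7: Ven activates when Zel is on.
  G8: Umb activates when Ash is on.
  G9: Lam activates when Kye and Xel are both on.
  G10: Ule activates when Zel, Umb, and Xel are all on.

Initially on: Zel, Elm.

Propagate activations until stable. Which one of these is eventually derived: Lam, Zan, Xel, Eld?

Zan

G3: Zel and Elm on → Kye on.
Zel is on, so Ven activates (G7).
Kye and Ven are on, so Ash activates (G4).
G8: Ash on → Umb on.
G5: Umb on → Zan on.
No rule produces Eld, and it is not given. Lam would need Kye and Xel (G9), but Xel never turns on. Xel would need Lam, Umb, and Ash (G2), but Lam never turns on.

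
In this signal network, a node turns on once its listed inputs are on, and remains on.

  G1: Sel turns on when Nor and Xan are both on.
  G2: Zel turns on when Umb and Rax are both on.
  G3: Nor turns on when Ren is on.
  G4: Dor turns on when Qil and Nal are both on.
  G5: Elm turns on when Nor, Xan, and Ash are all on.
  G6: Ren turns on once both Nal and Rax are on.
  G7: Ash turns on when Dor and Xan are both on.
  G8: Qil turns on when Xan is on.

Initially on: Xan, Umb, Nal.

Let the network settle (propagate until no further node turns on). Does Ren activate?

Ren would need Nal and Rax (G6), but Rax never turns on.

No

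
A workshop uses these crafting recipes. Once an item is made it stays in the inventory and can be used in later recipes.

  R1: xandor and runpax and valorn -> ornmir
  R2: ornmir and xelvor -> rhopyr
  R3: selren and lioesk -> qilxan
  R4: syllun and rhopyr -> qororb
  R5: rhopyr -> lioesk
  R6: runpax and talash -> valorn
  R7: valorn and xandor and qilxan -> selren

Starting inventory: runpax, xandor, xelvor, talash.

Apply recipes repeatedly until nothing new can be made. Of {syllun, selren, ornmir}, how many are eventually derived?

Using R6, runpax and talash make valorn.
xandor and runpax and valorn -> ornmir (R1).
No rule produces syllun, and it is not given.
selren would need valorn, xandor, and qilxan (R7), but qilxan is never obtained.
ornmir: reached.
Reached: ornmir — 1 of the 3.

1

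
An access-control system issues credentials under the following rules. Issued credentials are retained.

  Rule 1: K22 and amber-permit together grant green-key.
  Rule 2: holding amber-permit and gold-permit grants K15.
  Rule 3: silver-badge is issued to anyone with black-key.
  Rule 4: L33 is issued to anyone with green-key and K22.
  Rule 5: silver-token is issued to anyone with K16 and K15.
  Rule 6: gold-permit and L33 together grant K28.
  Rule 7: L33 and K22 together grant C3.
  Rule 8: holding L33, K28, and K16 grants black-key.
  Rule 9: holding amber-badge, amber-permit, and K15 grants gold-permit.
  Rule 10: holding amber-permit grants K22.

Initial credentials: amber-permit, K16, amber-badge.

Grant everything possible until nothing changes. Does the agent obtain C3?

Holding amber-permit grants K22 (Rule 10).
Holding K22 and amber-permit grants green-key (Rule 1).
Holding green-key and K22 grants L33 (Rule 4).
Holding L33 and K22 grants C3 (Rule 7).

Yes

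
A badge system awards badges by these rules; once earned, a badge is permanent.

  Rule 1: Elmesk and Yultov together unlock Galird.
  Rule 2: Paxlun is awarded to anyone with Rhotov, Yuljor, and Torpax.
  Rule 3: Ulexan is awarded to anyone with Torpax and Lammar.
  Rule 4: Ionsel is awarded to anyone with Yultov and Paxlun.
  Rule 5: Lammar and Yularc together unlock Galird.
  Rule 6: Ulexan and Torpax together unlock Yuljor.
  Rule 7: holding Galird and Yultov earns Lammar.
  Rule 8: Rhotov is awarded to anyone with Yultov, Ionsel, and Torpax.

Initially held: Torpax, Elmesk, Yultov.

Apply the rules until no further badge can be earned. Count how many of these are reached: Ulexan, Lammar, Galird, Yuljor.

4

With Elmesk and Yultov, Galird is earned (Rule 1).
With Galird and Yultov, Lammar is earned (Rule 7).
With Torpax and Lammar, Ulexan is earned (Rule 3).
With Ulexan and Torpax, Yuljor is earned (Rule 6).
Ulexan: reached.
Lammar: reached.
Galird: reached.
Yuljor: reached.
All 4 are reached.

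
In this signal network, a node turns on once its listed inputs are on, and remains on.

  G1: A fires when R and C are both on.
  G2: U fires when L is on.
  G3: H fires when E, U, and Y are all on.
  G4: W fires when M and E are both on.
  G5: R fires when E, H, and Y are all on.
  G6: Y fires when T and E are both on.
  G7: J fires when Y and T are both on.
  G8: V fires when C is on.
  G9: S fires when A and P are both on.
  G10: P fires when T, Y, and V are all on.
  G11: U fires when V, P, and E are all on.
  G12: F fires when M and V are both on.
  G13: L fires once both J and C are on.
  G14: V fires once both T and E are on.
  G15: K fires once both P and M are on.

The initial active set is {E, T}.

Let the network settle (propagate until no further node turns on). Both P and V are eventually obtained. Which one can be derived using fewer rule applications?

V

V: T and E are on, so V fires (G14). [1 rule application]
P: T and E are on, so Y fires (G6). T and E are on, so V fires (G14). T, Y, and V are on, so P fires (G10). [3 rule applications]
V needs fewer.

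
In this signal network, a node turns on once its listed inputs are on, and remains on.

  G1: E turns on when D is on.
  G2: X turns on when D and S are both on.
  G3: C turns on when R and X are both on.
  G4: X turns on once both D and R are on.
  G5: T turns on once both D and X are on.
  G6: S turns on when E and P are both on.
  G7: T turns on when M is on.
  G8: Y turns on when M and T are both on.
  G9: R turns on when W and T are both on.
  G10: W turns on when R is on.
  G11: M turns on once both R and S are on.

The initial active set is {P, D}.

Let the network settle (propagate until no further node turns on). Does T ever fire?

D is on, so E turns on (G1).
G6: E and P on → S on.
G2: D and S on → X on.
G5: D and X on → T on.

Yes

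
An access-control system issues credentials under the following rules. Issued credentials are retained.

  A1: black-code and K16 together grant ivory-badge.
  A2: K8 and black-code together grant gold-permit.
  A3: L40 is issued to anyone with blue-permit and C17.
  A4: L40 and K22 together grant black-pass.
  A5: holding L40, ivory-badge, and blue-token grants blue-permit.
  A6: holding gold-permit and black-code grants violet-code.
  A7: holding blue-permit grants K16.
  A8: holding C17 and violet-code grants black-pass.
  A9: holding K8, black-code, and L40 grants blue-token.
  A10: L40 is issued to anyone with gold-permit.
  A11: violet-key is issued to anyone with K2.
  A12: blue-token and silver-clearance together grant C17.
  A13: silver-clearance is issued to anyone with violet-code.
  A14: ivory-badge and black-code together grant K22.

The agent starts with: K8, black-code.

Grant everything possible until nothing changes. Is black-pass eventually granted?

Holding K8 and black-code grants gold-permit (A2).
Holding gold-permit and black-code grants violet-code (A6).
Holding gold-permit grants L40 (A10).
Holding violet-code grants silver-clearance (A13).
Holding K8, black-code, and L40 grants blue-token (A9).
Holding blue-token and silver-clearance grants C17 (A12).
Holding C17 and violet-code grants black-pass (A8).

Yes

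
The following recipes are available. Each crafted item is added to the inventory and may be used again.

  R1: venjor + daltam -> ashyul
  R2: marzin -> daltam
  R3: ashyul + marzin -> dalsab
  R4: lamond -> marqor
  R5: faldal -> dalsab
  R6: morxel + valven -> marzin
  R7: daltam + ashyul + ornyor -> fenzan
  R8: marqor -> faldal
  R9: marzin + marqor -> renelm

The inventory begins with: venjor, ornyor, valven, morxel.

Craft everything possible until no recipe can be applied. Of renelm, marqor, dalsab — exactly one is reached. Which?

dalsab

Using R6, morxel and valven make marzin.
Using R2, marzin makes daltam.
Using R1, venjor and daltam make ashyul.
Using R3, ashyul and marzin make dalsab.
marqor would need lamond (R4), but lamond is never obtained. renelm would need marzin and marqor (R9), but marqor is never obtained.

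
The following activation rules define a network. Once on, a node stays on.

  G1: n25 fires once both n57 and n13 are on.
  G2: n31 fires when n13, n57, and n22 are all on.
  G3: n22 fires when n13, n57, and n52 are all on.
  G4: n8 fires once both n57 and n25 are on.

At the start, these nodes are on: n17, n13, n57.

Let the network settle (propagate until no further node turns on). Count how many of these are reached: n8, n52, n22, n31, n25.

G1: n57 and n13 on → n25 on.
G4: n57 and n25 on → n8 on.
n8: reached.
No rule produces n52, and it is not given.
n22 would need n13, n57, and n52 (G3), but n52 never turns on.
n31 would need n13, n57, and n22 (G2), but n22 never turns on.
n25: reached.
Reached: n8 and n25 — 2 of the 5.

2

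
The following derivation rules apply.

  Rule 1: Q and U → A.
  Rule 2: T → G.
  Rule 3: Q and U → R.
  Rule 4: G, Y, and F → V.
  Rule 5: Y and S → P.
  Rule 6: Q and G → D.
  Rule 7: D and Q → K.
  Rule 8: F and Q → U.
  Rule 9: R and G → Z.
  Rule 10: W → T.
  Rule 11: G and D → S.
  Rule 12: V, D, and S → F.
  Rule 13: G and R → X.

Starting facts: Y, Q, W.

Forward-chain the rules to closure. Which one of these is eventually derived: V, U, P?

W holds, so T follows (Rule 10).
From T, Rule 2 gives G.
From Q and G, Rule 6 gives D.
From G and D, Rule 11 gives S.
Y and S hold, so P follows (Rule 5).
V would need G, Y, and F (Rule 4), but F is never established. U would need F and Q (Rule 8), but F is never established.

P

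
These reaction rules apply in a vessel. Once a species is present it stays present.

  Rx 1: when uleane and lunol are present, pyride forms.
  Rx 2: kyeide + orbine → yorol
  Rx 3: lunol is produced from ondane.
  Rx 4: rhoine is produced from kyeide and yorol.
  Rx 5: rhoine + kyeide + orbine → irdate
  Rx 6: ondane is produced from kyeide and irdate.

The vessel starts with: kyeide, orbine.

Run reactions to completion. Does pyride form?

pyride would need uleane and lunol (Rx 1), but uleane never forms.

No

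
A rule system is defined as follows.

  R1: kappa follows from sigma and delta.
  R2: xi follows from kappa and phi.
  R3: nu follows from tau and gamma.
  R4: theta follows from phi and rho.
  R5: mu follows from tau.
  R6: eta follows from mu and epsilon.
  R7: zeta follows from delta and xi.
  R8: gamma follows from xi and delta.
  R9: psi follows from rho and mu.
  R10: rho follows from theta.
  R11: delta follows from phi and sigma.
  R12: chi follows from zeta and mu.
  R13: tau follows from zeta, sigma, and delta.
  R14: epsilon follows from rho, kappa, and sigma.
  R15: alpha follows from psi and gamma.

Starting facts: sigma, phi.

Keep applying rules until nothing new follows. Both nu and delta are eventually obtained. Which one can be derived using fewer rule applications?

delta: From phi and sigma, R11 gives delta. [1 rule application]
nu: phi and sigma hold, so delta follows (R11). sigma and delta hold, so kappa follows (R1). From kappa and phi, R2 gives xi. From xi and delta, R8 gives gamma. From delta and xi, R7 gives zeta. From zeta, sigma, and delta, R13 gives tau. tau and gamma hold, so nu follows (R3). [7 rule applications]
delta needs fewer.

delta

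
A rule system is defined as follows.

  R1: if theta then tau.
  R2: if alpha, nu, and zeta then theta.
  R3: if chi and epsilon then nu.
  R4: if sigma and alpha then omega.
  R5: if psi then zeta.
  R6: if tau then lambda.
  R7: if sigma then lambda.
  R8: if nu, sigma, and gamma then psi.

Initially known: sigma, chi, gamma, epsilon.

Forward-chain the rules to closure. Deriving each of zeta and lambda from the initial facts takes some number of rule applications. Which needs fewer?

lambda: From sigma, R7 gives lambda. [1 rule application]
zeta: chi and epsilon hold, so nu follows (R3). nu, sigma, and gamma hold, so psi follows (R8). psi holds, so zeta follows (R5). [3 rule applications]
lambda needs fewer.

lambda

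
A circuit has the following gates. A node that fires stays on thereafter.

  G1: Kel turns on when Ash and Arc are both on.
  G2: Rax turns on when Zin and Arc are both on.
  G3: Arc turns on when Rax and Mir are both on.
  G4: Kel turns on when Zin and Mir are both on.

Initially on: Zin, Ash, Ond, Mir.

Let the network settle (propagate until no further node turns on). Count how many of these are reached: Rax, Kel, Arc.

Zin and Mir are on, so Kel turns on (G4).
Rax would need Zin and Arc (G2), but Arc never turns on.
Kel: reached.
Arc would need Rax and Mir (G3), but Rax never turns on.
Reached: Kel — 1 of the 3.

1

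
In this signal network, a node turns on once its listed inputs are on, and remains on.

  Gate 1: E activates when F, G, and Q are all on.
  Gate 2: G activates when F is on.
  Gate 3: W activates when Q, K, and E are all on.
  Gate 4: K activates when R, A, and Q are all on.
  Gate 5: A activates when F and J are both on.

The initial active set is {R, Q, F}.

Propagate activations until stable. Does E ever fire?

Yes

Gate 2: F on → G on.
F, G, and Q are on, so E activates (Gate 1).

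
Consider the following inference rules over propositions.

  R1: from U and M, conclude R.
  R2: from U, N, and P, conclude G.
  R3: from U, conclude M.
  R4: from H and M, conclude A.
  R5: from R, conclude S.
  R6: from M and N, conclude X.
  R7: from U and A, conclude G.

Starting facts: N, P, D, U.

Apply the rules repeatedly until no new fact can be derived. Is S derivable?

U holds, so M follows (R3).
U and M hold, so R follows (R1).
From R, R5 gives S.

Yes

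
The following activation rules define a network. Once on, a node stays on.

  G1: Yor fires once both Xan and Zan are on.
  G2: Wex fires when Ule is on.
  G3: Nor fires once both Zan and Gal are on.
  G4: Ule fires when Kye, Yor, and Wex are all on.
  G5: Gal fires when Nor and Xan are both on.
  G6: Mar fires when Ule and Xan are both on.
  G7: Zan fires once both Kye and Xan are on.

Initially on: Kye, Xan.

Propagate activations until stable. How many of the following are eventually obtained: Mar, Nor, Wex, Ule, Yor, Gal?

G7: Kye and Xan on → Zan on.
Xan and Zan are on, so Yor fires (G1).
Mar would need Ule and Xan (G6), but Ule never turns on.
Nor would need Zan and Gal (G3), but Gal never turns on.
Wex would need Ule (G2), but Ule never turns on.
Ule would need Kye, Yor, and Wex (G4), but Wex never turns on.
Yor: reached.
Gal would need Nor and Xan (G5), but Nor never turns on.
Reached: Yor — 1 of the 6.

1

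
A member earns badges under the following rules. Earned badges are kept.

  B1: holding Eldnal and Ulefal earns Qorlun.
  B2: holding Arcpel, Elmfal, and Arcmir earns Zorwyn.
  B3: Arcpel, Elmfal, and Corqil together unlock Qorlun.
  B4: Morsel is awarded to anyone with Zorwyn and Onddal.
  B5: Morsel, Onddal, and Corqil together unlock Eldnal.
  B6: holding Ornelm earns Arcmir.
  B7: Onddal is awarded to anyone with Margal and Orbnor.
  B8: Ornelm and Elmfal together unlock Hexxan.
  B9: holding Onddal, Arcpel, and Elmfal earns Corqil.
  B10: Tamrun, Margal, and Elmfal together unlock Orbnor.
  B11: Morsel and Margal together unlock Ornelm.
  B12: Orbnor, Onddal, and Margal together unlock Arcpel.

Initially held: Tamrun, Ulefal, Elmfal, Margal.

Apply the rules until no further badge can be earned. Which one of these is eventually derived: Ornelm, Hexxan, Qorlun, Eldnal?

Qorlun

With Tamrun, Margal, and Elmfal, Orbnor is earned (B10).
With Margal and Orbnor, Onddal is earned (B7).
With Orbnor, Onddal, and Margal, Arcpel is earned (B12).
With Onddal, Arcpel, and Elmfal, Corqil is earned (B9).
With Arcpel, Elmfal, and Corqil, Qorlun is earned (B3).
Ornelm would need Morsel and Margal (B11), but Morsel is never earned. Eldnal would need Morsel, Onddal, and Corqil (B5), but Morsel is never earned. Hexxan would need Ornelm and Elmfal (B8), but Ornelm is never earned.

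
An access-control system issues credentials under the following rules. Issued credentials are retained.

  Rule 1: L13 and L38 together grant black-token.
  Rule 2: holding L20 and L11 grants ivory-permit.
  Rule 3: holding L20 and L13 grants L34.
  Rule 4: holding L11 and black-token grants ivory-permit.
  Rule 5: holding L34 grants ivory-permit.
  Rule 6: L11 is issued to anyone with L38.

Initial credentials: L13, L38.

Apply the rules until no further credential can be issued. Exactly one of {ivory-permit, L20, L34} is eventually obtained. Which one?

ivory-permit

Holding L38 grants L11 (Rule 6).
Holding L13 and L38 grants black-token (Rule 1).
Holding L11 and black-token grants ivory-permit (Rule 4).
L34 would need L20 and L13 (Rule 3), but L20 is never granted. No rule produces L20, and it is not given.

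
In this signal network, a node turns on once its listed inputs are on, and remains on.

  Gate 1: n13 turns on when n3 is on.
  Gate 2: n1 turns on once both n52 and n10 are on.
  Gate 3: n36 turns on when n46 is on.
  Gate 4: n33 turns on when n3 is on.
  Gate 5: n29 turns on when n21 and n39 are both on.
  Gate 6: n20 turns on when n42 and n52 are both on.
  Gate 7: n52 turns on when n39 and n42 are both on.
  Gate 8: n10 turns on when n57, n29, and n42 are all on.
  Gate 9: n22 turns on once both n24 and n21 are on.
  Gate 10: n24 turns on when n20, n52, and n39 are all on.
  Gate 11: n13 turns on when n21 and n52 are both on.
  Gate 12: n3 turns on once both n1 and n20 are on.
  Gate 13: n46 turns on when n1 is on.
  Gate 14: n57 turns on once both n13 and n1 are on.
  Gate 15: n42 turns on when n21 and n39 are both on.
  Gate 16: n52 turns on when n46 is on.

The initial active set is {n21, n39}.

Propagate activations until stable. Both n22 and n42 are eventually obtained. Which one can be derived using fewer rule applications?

n42: n21 and n39 are on, so n42 turns on (Gate 15). [1 rule application]
n22: n21 and n39 are on, so n42 turns on (Gate 15). Gate 7: n39 and n42 on → n52 on. n42 and n52 are on, so n20 turns on (Gate 6). n20, n52, and n39 are on, so n24 turns on (Gate 10). n24 and n21 are on, so n22 turns on (Gate 9). [5 rule applications]
n42 needs fewer.

n42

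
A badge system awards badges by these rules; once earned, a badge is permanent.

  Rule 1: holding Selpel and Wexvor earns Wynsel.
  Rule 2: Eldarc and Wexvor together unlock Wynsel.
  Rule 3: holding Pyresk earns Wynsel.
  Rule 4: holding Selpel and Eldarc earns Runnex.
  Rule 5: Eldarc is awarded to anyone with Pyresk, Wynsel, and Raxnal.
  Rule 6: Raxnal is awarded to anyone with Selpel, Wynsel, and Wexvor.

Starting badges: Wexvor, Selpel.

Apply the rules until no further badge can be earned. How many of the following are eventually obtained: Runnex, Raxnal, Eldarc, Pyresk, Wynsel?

2

With Selpel and Wexvor, Wynsel is earned (Rule 1).
With Selpel, Wynsel, and Wexvor, Raxnal is earned (Rule 6).
Runnex would need Selpel and Eldarc (Rule 4), but Eldarc is never earned.
Raxnal: reached.
Eldarc would need Pyresk, Wynsel, and Raxnal (Rule 5), but Pyresk is never earned.
No rule produces Pyresk, and it is not given.
Wynsel: reached.
Reached: Raxnal and Wynsel — 2 of the 5.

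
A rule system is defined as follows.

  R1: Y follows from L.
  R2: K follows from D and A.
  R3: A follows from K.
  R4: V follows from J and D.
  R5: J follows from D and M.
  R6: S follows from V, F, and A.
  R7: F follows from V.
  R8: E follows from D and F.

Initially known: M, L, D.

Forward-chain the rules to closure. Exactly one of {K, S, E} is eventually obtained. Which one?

From D and M, R5 gives J.
J and D hold, so V follows (R4).
From V, R7 gives F.
D and F hold, so E follows (R8).
S would need V, F, and A (R6), but A is never established. K would need D and A (R2), but A is never established.

E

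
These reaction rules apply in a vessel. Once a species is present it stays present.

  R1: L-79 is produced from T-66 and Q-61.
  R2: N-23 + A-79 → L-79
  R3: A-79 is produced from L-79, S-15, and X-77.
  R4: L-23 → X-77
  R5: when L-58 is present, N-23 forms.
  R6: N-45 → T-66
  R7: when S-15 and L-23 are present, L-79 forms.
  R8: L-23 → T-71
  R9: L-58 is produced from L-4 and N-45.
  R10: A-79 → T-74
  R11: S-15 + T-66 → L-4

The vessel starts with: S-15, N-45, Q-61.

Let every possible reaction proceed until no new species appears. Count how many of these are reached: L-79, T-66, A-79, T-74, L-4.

3

N-45 present → T-66 forms (R6).
S-15 and T-66 present → L-4 forms (R11).
T-66 and Q-61 present → L-79 forms (R1).
L-79: reached.
T-66: reached.
A-79 would need L-79, S-15, and X-77 (R3), but X-77 never forms.
T-74 would need A-79 (R10), but A-79 never forms.
L-4: reached.
Reached: L-79, T-66, and L-4 — 3 of the 5.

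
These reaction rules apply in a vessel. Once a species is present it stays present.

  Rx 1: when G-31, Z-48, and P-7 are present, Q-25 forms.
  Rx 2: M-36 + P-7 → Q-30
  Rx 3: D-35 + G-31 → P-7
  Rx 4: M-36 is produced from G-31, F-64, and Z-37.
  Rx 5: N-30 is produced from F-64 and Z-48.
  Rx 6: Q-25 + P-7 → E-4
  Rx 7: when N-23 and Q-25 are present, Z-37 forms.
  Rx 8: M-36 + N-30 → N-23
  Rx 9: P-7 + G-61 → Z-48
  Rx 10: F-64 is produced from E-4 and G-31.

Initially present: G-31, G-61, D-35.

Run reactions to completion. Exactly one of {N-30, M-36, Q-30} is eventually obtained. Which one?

D-35 and G-31 present → P-7 forms (Rx 3).
P-7 and G-61 present → Z-48 forms (Rx 9).
G-31, Z-48, and P-7 present → Q-25 forms (Rx 1).
Q-25 and P-7 present → E-4 forms (Rx 6).
E-4 and G-31 present → F-64 forms (Rx 10).
F-64 and Z-48 present → N-30 forms (Rx 5).
M-36 would need G-31, F-64, and Z-37 (Rx 4), but Z-37 never forms. Q-30 would need M-36 and P-7 (Rx 2), but M-36 never forms.

N-30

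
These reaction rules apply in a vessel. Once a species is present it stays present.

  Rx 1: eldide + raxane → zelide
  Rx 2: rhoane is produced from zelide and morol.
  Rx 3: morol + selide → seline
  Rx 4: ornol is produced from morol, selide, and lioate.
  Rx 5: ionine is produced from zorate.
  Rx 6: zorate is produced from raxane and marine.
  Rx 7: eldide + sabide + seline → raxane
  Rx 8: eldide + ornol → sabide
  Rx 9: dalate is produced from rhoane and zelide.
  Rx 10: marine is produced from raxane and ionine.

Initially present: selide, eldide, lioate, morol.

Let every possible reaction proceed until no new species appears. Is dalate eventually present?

morol, selide, and lioate present → ornol forms (Rx 4).
morol and selide present → seline forms (Rx 3).
eldide and ornol present → sabide forms (Rx 8).
eldide, sabide, and seline present → raxane forms (Rx 7).
eldide and raxane present → zelide forms (Rx 1).
zelide and morol present → rhoane forms (Rx 2).
rhoane and zelide present → dalate forms (Rx 9).

Yes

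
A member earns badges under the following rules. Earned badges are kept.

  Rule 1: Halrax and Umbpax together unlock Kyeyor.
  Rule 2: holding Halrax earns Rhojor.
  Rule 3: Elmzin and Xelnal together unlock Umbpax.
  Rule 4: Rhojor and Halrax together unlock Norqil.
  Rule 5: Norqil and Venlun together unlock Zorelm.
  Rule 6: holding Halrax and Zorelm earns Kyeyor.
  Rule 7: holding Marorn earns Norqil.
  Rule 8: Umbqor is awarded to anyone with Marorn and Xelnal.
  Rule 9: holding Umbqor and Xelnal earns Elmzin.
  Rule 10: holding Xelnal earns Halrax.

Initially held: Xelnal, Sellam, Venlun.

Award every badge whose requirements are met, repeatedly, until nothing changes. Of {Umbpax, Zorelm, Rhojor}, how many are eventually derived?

With Xelnal, Halrax is earned (Rule 10).
With Halrax, Rhojor is earned (Rule 2).
With Rhojor and Halrax, Norqil is earned (Rule 4).
With Norqil and Venlun, Zorelm is earned (Rule 5).
Umbpax would need Elmzin and Xelnal (Rule 3), but Elmzin is never earned.
Zorelm: reached.
Rhojor: reached.
Reached: Zorelm and Rhojor — 2 of the 3.

2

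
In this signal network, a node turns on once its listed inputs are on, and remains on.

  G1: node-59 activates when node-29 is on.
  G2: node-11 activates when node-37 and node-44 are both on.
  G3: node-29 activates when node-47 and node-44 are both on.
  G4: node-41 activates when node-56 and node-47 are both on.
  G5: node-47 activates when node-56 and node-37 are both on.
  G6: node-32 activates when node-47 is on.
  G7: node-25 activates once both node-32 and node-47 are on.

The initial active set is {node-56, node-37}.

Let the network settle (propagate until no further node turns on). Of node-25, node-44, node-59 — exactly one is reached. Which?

G5: node-56 and node-37 on → node-47 on.
node-47 is on, so node-32 activates (G6).
node-32 and node-47 are on, so node-25 activates (G7).
node-59 would need node-29 (G1), but node-29 never turns on. No rule produces node-44, and it is not given.

node-25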